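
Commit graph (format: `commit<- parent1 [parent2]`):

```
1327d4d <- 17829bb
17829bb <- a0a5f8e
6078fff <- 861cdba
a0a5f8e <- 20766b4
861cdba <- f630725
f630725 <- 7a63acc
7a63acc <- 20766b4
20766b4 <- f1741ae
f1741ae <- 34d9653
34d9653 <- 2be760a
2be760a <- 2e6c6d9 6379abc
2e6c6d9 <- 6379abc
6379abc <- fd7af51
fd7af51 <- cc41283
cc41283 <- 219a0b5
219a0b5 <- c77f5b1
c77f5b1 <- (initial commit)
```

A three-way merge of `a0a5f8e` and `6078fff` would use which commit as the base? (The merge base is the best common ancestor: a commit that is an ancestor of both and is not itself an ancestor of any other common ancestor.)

20766b4

Ancestors of a0a5f8e: {20766b4, 219a0b5, 2be760a, 2e6c6d9, 34d9653, 6379abc, a0a5f8e, c77f5b1, cc41283, f1741ae, fd7af51}.
Ancestors of 6078fff: {20766b4, 219a0b5, 2be760a, 2e6c6d9, 34d9653, 6078fff, 6379abc, 7a63acc, 861cdba, c77f5b1, cc41283, f1741ae, f630725, fd7af51}.
Common ancestors: {20766b4, 219a0b5, 2be760a, 2e6c6d9, 34d9653, 6379abc, c77f5b1, cc41283, f1741ae, fd7af51}.
Among these, 20766b4 is not an ancestor of any other common ancestor — it is the merge base.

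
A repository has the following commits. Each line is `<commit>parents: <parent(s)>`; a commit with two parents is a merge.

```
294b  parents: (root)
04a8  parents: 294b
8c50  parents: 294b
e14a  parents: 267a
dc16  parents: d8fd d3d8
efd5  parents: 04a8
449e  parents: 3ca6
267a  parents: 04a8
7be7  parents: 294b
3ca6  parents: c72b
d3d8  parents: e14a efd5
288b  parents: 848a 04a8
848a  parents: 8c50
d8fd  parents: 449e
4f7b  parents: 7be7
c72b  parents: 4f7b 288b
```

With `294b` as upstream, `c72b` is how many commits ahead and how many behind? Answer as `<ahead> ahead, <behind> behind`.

7 ahead, 0 behind

Reachable from c72b: {04a8, 288b, 294b, 4f7b, 7be7, 848a, 8c50, c72b}.
Reachable from 294b: {294b}.
Only in c72b's history (ahead): {04a8, 288b, 4f7b, 7be7, 848a, 8c50, c72b} — 7.
Only in 294b's history (behind): {} — 0.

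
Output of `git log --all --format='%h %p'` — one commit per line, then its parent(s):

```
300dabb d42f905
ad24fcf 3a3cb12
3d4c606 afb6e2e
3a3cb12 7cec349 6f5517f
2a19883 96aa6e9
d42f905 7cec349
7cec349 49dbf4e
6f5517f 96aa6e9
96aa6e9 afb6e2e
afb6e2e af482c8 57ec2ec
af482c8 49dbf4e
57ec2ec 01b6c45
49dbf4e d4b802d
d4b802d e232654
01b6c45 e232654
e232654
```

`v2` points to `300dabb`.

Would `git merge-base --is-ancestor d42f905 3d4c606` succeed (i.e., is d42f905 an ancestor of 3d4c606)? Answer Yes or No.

Ancestors of 3d4c606: {01b6c45, 3d4c606, 49dbf4e, 57ec2ec, af482c8, afb6e2e, d4b802d, e232654}.
d42f905 is not in that set, so it is not an ancestor of 3d4c606.

No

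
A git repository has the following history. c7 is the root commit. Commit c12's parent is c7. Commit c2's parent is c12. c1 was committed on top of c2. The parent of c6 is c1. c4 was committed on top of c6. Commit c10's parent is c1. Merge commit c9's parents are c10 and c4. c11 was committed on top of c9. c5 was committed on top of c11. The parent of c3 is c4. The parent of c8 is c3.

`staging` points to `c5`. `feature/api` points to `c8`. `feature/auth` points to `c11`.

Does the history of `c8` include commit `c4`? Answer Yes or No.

Ancestors of c8 (commits reachable by following parents): {c1, c12, c2, c3, c4, c6, c7, c8}.
c4 is in that set, so it is an ancestor of c8.

Yes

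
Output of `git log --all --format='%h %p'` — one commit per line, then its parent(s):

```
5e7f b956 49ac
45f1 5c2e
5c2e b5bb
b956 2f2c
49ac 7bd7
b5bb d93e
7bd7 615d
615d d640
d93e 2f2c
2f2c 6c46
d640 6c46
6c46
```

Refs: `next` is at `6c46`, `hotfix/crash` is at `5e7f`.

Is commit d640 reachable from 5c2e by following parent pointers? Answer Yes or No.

Ancestors of 5c2e: {2f2c, 5c2e, 6c46, b5bb, d93e}.
d640 is not in that set, so it is not an ancestor of 5c2e.

No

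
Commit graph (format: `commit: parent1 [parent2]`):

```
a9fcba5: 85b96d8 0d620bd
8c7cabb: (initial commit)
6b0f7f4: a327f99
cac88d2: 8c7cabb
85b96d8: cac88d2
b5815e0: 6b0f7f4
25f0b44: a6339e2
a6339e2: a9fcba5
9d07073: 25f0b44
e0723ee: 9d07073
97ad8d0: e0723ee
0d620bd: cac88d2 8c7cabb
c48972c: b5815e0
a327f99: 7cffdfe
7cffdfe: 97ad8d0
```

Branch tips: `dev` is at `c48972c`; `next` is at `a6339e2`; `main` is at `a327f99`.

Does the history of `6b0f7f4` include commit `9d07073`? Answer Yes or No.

Yes

Ancestors of 6b0f7f4 (commits reachable by following parents): {0d620bd, 25f0b44, 6b0f7f4, 7cffdfe, 85b96d8, 8c7cabb, 97ad8d0, 9d07073, a327f99, a6339e2, a9fcba5, cac88d2, e0723ee}.
9d07073 is in that set, so it is an ancestor of 6b0f7f4.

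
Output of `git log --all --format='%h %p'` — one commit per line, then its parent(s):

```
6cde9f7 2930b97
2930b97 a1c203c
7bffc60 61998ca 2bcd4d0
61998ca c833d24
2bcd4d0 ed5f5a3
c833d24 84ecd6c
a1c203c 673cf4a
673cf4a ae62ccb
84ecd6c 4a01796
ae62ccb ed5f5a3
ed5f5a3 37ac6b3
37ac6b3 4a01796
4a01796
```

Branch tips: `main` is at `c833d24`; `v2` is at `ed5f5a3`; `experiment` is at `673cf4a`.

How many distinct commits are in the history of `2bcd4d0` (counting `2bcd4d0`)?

4

Walking parent pointers from 2bcd4d0: reachable set = {2bcd4d0, 37ac6b3, 4a01796, ed5f5a3}.
That is 4 commits.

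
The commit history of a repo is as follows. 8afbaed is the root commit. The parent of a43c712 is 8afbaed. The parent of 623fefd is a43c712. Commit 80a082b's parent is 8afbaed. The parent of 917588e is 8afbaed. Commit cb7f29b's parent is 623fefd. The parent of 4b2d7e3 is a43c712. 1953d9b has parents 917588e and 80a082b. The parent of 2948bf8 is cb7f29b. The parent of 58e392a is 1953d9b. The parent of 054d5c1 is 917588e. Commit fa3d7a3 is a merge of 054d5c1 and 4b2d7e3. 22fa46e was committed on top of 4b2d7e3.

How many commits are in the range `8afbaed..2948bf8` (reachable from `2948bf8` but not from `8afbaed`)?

4

Reachable from 2948bf8: {2948bf8, 623fefd, 8afbaed, a43c712, cb7f29b}.
Reachable from 8afbaed: {8afbaed}.
In 2948bf8's history but not 8afbaed's: {2948bf8, 623fefd, a43c712, cb7f29b} — 4 commits.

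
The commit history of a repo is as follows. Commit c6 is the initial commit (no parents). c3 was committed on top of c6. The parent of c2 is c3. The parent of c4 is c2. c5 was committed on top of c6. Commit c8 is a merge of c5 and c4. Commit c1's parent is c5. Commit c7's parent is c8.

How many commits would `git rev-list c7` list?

Walking parent pointers from c7: reachable set = {c2, c3, c4, c5, c6, c7, c8}.
That is 7 commits.

7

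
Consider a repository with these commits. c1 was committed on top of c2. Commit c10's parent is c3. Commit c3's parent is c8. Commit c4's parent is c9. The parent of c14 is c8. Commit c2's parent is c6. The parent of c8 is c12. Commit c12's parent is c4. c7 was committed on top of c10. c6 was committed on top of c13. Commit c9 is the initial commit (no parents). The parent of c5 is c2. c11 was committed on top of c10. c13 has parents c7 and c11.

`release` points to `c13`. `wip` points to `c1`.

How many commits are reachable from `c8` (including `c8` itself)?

4

Walking parent pointers from c8: reachable set = {c12, c4, c8, c9}.
That is 4 commits.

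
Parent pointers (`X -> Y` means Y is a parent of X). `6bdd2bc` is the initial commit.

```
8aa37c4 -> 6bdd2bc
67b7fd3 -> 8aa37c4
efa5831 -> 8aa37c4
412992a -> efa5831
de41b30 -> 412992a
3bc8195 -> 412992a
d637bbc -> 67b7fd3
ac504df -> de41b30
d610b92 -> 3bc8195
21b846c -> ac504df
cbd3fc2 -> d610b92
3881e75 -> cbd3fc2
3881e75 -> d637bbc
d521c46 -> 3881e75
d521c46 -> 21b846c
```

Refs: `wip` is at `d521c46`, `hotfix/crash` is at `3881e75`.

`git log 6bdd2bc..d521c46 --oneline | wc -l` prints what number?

Reachable from d521c46: {21b846c, 3881e75, 3bc8195, 412992a, 67b7fd3, 6bdd2bc, 8aa37c4, ac504df, cbd3fc2, d521c46, d610b92, d637bbc, de41b30, efa5831}.
Reachable from 6bdd2bc: {6bdd2bc}.
In d521c46's history but not 6bdd2bc's: {21b846c, 3881e75, 3bc8195, 412992a, 67b7fd3, 8aa37c4, ac504df, cbd3fc2, d521c46, d610b92, d637bbc, de41b30, efa5831} — 13 commits.

13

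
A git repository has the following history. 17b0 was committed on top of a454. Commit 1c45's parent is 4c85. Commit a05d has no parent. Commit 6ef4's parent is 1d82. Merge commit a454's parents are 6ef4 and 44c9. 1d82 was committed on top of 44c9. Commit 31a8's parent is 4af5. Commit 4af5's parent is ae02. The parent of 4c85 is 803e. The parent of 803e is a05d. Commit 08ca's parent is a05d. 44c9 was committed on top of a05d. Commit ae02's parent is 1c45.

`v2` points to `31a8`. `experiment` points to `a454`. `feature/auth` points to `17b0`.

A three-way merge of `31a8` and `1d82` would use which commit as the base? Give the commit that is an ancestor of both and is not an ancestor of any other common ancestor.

Ancestors of 31a8: {1c45, 31a8, 4af5, 4c85, 803e, a05d, ae02}.
Ancestors of 1d82: {1d82, 44c9, a05d}.
Common ancestors: {a05d}.
The only common ancestor is a05d, so it is the merge base.

a05d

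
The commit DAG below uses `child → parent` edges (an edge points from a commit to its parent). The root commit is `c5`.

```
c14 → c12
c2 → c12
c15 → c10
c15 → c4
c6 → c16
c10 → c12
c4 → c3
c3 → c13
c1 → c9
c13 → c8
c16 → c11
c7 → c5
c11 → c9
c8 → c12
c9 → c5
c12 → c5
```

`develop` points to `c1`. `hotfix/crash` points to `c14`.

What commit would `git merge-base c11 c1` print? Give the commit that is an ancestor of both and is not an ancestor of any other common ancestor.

c9

Ancestors of c11: {c11, c5, c9}.
Ancestors of c1: {c1, c5, c9}.
Common ancestors: {c5, c9}.
Among these, c9 is not an ancestor of any other common ancestor — it is the merge base.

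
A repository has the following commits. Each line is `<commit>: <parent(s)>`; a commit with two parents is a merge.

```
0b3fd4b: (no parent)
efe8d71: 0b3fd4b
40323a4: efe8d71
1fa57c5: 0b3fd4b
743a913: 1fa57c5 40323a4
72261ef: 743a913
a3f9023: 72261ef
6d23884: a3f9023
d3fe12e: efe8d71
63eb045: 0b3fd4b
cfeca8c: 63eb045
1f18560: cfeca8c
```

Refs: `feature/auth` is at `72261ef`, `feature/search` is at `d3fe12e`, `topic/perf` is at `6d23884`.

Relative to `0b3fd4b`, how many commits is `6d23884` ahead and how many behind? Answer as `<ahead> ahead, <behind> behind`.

Reachable from 6d23884: {0b3fd4b, 1fa57c5, 40323a4, 6d23884, 72261ef, 743a913, a3f9023, efe8d71}.
Reachable from 0b3fd4b: {0b3fd4b}.
Only in 6d23884's history (ahead): {1fa57c5, 40323a4, 6d23884, 72261ef, 743a913, a3f9023, efe8d71} — 7.
Only in 0b3fd4b's history (behind): {} — 0.

7 ahead, 0 behind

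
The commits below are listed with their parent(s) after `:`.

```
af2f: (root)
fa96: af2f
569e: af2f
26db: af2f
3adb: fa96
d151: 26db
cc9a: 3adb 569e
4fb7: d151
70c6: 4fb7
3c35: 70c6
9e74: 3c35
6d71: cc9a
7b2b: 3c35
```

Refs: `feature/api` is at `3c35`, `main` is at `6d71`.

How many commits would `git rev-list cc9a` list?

Walking parent pointers from cc9a: reachable set = {3adb, 569e, af2f, cc9a, fa96}.
That is 5 commits.

5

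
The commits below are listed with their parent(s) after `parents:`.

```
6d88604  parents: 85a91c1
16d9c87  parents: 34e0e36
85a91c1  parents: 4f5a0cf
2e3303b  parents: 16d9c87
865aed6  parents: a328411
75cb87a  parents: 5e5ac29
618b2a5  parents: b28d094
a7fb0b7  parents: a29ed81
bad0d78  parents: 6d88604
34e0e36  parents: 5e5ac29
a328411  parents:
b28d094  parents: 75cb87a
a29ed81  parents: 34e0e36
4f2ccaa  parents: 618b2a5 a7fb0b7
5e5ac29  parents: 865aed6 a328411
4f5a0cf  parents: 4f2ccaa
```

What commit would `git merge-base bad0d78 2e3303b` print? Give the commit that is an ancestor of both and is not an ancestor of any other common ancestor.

Ancestors of bad0d78: {34e0e36, 4f2ccaa, 4f5a0cf, 5e5ac29, 618b2a5, 6d88604, 75cb87a, 85a91c1, 865aed6, a29ed81, a328411, a7fb0b7, b28d094, bad0d78}.
Ancestors of 2e3303b: {16d9c87, 2e3303b, 34e0e36, 5e5ac29, 865aed6, a328411}.
Common ancestors: {34e0e36, 5e5ac29, 865aed6, a328411}.
Among these, 34e0e36 is not an ancestor of any other common ancestor — it is the merge base.

34e0e36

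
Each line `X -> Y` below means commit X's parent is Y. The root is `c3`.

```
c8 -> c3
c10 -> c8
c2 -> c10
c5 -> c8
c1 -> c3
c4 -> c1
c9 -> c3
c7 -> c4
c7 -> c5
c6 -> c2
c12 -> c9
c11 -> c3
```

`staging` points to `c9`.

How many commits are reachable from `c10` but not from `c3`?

Reachable from c10: {c10, c3, c8}.
Reachable from c3: {c3}.
In c10's history but not c3's: {c10, c8} — 2 commits.

2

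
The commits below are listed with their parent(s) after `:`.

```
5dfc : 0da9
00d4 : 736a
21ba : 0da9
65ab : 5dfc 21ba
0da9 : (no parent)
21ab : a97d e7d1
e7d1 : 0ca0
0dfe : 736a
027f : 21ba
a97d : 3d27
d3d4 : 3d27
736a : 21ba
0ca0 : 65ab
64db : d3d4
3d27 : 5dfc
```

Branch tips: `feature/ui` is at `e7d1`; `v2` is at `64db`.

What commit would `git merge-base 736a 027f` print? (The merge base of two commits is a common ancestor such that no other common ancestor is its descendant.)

Ancestors of 736a: {0da9, 21ba, 736a}.
Ancestors of 027f: {027f, 0da9, 21ba}.
Common ancestors: {0da9, 21ba}.
Among these, 21ba is not an ancestor of any other common ancestor — it is the merge base.

21ba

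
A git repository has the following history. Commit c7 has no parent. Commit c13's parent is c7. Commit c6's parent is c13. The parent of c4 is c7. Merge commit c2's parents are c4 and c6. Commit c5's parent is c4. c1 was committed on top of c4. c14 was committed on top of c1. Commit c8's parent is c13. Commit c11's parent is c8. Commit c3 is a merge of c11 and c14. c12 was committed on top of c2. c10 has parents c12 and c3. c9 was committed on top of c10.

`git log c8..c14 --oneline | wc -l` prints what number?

Reachable from c14: {c1, c14, c4, c7}.
Reachable from c8: {c13, c7, c8}.
In c14's history but not c8's: {c1, c14, c4} — 3 commits.

3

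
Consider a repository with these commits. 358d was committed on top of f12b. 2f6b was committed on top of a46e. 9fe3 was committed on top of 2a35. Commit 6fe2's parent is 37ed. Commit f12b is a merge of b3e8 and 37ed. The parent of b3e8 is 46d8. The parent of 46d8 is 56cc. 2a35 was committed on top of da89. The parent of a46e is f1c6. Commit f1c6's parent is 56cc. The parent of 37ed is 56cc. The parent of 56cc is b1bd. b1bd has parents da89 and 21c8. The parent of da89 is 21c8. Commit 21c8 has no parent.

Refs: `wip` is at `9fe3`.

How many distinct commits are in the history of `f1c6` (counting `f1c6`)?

5

Walking parent pointers from f1c6: reachable set = {21c8, 56cc, b1bd, da89, f1c6}.
That is 5 commits.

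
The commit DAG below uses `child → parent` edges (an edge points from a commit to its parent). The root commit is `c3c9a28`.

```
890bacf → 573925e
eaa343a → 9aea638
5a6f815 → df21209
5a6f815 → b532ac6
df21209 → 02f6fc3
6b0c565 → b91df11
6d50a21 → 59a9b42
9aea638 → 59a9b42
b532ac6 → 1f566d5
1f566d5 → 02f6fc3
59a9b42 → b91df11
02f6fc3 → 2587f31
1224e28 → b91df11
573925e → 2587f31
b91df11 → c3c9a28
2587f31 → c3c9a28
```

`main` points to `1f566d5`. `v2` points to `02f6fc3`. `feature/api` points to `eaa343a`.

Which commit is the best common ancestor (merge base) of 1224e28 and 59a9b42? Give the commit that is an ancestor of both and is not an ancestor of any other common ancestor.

Ancestors of 1224e28: {1224e28, b91df11, c3c9a28}.
Ancestors of 59a9b42: {59a9b42, b91df11, c3c9a28}.
Common ancestors: {b91df11, c3c9a28}.
Among these, b91df11 is not an ancestor of any other common ancestor — it is the merge base.

b91df11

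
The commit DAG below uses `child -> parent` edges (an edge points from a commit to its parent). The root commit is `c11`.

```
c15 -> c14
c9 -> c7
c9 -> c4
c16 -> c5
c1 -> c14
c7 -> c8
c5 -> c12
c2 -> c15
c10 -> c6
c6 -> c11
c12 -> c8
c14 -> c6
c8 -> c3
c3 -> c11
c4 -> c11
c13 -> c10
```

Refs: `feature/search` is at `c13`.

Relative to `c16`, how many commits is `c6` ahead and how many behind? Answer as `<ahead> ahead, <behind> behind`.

1 ahead, 5 behind

Reachable from c6: {c11, c6}.
Reachable from c16: {c11, c12, c16, c3, c5, c8}.
Only in c6's history (ahead): {c6} — 1.
Only in c16's history (behind): {c12, c16, c3, c5, c8} — 5.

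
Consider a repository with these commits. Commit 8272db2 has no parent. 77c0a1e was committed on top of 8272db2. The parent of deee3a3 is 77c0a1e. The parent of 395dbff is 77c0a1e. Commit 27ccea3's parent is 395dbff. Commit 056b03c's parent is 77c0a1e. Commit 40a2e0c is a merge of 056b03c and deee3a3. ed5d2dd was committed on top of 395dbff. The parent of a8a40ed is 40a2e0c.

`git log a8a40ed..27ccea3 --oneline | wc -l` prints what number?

Reachable from 27ccea3: {27ccea3, 395dbff, 77c0a1e, 8272db2}.
Reachable from a8a40ed: {056b03c, 40a2e0c, 77c0a1e, 8272db2, a8a40ed, deee3a3}.
In 27ccea3's history but not a8a40ed's: {27ccea3, 395dbff} — 2 commits.

2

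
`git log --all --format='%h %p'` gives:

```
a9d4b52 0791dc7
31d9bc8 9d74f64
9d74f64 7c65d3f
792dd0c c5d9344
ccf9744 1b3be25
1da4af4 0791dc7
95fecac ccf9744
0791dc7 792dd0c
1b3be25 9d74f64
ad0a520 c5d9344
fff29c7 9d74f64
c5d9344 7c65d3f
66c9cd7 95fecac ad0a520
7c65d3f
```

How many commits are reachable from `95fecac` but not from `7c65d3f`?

4

Reachable from 95fecac: {1b3be25, 7c65d3f, 95fecac, 9d74f64, ccf9744}.
Reachable from 7c65d3f: {7c65d3f}.
In 95fecac's history but not 7c65d3f's: {1b3be25, 95fecac, 9d74f64, ccf9744} — 4 commits.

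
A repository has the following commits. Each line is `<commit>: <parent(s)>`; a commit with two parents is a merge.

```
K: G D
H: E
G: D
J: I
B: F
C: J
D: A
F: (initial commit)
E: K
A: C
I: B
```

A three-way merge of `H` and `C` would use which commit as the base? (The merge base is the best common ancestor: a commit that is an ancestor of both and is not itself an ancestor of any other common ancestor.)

Ancestors of H: {A, B, C, D, E, F, G, H, I, J, K}.
Ancestors of C: {B, C, F, I, J}.
Common ancestors: {B, C, F, I, J}.
Among these, C is not an ancestor of any other common ancestor — it is the merge base.

C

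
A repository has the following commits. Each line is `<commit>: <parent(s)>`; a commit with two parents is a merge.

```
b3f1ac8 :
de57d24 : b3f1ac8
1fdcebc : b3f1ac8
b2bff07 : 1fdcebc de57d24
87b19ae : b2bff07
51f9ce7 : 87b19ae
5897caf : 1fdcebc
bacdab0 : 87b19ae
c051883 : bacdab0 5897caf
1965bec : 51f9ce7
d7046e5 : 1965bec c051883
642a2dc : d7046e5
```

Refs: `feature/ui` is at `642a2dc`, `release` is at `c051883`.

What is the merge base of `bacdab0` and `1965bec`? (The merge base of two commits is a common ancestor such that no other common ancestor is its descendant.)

Ancestors of bacdab0: {1fdcebc, 87b19ae, b2bff07, b3f1ac8, bacdab0, de57d24}.
Ancestors of 1965bec: {1965bec, 1fdcebc, 51f9ce7, 87b19ae, b2bff07, b3f1ac8, de57d24}.
Common ancestors: {1fdcebc, 87b19ae, b2bff07, b3f1ac8, de57d24}.
Among these, 87b19ae is not an ancestor of any other common ancestor — it is the merge base.

87b19ae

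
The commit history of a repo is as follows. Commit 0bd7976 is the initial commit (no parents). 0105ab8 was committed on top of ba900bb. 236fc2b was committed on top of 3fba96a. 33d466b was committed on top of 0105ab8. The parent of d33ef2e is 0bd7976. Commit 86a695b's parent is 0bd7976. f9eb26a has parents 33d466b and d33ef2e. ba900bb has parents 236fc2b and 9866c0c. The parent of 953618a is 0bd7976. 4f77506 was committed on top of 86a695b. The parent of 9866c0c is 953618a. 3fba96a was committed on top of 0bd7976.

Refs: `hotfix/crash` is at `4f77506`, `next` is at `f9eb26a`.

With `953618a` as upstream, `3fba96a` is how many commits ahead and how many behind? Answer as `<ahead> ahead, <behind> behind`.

1 ahead, 1 behind

Reachable from 3fba96a: {0bd7976, 3fba96a}.
Reachable from 953618a: {0bd7976, 953618a}.
Only in 3fba96a's history (ahead): {3fba96a} — 1.
Only in 953618a's history (behind): {953618a} — 1.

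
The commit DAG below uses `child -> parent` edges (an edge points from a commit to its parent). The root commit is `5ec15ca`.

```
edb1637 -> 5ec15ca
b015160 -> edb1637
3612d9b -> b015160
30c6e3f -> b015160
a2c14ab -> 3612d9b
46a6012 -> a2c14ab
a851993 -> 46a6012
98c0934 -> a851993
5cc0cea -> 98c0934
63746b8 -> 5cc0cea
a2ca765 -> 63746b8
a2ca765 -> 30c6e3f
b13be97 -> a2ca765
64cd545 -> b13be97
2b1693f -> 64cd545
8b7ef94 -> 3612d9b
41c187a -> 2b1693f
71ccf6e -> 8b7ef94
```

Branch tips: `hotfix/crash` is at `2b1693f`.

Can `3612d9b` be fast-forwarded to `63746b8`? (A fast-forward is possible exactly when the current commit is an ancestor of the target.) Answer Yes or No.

A fast-forward from 3612d9b to 63746b8 is possible iff 3612d9b is an ancestor of 63746b8.
Ancestors of 63746b8: {3612d9b, 46a6012, 5cc0cea, 5ec15ca, 63746b8, 98c0934, a2c14ab, a851993, b015160, edb1637}.
3612d9b is among them, so fast-forward is possible.

Yes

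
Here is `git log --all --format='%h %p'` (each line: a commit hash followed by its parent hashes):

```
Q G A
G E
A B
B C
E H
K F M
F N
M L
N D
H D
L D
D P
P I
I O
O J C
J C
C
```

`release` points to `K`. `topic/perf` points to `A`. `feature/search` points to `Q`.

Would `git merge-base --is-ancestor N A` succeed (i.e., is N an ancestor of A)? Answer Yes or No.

Ancestors of A: {A, B, C}.
N is not in that set, so it is not an ancestor of A.

No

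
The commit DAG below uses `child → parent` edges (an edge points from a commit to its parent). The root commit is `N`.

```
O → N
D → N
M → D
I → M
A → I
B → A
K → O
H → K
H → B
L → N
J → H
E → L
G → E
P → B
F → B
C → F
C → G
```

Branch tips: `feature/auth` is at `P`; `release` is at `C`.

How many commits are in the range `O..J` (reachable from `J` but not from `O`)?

8

Reachable from J: {A, B, D, H, I, J, K, M, N, O}.
Reachable from O: {N, O}.
In J's history but not O's: {A, B, D, H, I, J, K, M} — 8 commits.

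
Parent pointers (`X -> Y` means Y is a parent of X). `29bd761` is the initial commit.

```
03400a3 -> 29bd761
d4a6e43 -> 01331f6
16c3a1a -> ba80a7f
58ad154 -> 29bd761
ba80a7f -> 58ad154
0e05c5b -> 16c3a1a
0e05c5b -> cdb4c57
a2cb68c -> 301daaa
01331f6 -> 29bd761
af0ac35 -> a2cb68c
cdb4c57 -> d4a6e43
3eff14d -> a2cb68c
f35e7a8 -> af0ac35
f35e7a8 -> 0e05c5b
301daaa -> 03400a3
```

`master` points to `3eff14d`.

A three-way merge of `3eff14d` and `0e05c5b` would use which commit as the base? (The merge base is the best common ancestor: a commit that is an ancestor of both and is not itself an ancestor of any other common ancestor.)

Ancestors of 3eff14d: {03400a3, 29bd761, 301daaa, 3eff14d, a2cb68c}.
Ancestors of 0e05c5b: {01331f6, 0e05c5b, 16c3a1a, 29bd761, 58ad154, ba80a7f, cdb4c57, d4a6e43}.
Common ancestors: {29bd761}.
The only common ancestor is 29bd761, so it is the merge base.

29bd761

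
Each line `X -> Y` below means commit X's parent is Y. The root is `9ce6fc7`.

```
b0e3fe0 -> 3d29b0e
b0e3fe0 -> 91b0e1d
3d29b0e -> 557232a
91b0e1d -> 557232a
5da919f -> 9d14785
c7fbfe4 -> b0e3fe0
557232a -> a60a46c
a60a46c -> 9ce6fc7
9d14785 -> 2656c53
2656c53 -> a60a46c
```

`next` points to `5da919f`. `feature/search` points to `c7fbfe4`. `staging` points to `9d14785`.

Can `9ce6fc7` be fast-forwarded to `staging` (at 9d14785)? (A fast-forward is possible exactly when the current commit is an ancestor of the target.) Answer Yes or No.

Yes

A fast-forward from 9ce6fc7 to 9d14785 is possible iff 9ce6fc7 is an ancestor of 9d14785.
Ancestors of 9d14785: {2656c53, 9ce6fc7, 9d14785, a60a46c}.
9ce6fc7 is among them, so fast-forward is possible.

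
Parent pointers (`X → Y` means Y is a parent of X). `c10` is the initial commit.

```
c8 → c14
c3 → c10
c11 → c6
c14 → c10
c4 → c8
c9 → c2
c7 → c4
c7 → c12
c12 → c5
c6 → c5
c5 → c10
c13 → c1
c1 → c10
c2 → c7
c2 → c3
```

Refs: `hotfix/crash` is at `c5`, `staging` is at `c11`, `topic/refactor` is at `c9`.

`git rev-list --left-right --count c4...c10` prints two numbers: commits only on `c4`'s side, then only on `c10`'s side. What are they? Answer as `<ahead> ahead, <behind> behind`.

3 ahead, 0 behind

Reachable from c4: {c10, c14, c4, c8}.
Reachable from c10: {c10}.
Only in c4's history (ahead): {c14, c4, c8} — 3.
Only in c10's history (behind): {} — 0.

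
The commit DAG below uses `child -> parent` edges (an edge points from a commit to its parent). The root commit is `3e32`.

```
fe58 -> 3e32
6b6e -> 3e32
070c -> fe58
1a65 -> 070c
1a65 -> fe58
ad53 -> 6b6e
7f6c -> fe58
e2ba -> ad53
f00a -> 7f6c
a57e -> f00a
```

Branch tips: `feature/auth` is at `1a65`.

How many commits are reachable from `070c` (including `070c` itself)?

Walking parent pointers from 070c: reachable set = {070c, 3e32, fe58}.
That is 3 commits.

3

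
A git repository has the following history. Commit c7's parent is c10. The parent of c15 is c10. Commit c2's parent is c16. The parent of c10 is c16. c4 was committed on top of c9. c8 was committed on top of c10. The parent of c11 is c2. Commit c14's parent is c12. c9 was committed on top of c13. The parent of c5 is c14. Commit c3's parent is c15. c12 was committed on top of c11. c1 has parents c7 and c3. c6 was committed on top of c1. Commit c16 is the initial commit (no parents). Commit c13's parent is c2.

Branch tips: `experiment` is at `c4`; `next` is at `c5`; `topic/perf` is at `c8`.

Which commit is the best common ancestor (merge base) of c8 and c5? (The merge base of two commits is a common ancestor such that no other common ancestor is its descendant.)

c16

Ancestors of c8: {c10, c16, c8}.
Ancestors of c5: {c11, c12, c14, c16, c2, c5}.
Common ancestors: {c16}.
The only common ancestor is c16, so it is the merge base.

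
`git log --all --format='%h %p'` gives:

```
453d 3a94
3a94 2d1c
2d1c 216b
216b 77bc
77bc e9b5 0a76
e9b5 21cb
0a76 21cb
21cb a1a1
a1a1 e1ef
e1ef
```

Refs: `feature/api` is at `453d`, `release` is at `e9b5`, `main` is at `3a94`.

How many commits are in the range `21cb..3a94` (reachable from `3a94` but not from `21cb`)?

Reachable from 3a94: {0a76, 216b, 21cb, 2d1c, 3a94, 77bc, a1a1, e1ef, e9b5}.
Reachable from 21cb: {21cb, a1a1, e1ef}.
In 3a94's history but not 21cb's: {0a76, 216b, 2d1c, 3a94, 77bc, e9b5} — 6 commits.

6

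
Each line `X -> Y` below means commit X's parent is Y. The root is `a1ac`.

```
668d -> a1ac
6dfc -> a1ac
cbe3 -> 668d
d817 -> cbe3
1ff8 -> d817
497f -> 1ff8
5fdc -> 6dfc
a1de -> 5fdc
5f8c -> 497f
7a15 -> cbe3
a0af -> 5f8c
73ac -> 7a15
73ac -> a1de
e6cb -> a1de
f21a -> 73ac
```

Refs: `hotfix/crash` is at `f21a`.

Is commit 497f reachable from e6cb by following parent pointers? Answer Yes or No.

Ancestors of e6cb: {5fdc, 6dfc, a1ac, a1de, e6cb}.
497f is not in that set, so it is not an ancestor of e6cb.

No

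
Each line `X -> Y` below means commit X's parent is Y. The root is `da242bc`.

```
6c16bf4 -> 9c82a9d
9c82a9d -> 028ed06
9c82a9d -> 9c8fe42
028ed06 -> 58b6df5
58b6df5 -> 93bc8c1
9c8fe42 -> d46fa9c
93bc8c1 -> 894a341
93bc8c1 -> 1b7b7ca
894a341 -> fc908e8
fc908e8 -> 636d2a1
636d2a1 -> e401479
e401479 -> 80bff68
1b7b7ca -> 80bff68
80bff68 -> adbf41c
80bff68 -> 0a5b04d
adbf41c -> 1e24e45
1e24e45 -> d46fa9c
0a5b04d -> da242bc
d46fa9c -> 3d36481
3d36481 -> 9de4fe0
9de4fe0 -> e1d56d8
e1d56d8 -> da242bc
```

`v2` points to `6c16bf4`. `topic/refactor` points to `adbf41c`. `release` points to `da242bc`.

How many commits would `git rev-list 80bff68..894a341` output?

4

Reachable from 894a341: {0a5b04d, 1e24e45, 3d36481, 636d2a1, 80bff68, 894a341, 9de4fe0, adbf41c, d46fa9c, da242bc, e1d56d8, e401479, fc908e8}.
Reachable from 80bff68: {0a5b04d, 1e24e45, 3d36481, 80bff68, 9de4fe0, adbf41c, d46fa9c, da242bc, e1d56d8}.
In 894a341's history but not 80bff68's: {636d2a1, 894a341, e401479, fc908e8} — 4 commits.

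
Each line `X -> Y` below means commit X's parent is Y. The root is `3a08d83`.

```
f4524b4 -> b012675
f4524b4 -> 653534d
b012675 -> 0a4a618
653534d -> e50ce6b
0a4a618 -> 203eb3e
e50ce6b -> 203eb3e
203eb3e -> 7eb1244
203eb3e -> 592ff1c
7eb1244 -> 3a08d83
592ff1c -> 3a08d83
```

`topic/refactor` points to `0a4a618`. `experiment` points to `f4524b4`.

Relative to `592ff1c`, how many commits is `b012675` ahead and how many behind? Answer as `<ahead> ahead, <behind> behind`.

4 ahead, 0 behind

Reachable from b012675: {0a4a618, 203eb3e, 3a08d83, 592ff1c, 7eb1244, b012675}.
Reachable from 592ff1c: {3a08d83, 592ff1c}.
Only in b012675's history (ahead): {0a4a618, 203eb3e, 7eb1244, b012675} — 4.
Only in 592ff1c's history (behind): {} — 0.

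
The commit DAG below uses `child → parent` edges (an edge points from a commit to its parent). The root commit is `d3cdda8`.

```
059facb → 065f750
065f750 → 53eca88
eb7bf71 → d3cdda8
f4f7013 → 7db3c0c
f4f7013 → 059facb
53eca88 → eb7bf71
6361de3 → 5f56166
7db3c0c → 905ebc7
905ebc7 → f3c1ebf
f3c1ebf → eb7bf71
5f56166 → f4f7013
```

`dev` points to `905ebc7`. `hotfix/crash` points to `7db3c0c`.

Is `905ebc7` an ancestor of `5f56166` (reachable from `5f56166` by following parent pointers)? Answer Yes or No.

Yes

Ancestors of 5f56166 (commits reachable by following parents): {059facb, 065f750, 53eca88, 5f56166, 7db3c0c, 905ebc7, d3cdda8, eb7bf71, f3c1ebf, f4f7013}.
905ebc7 is in that set, so it is an ancestor of 5f56166.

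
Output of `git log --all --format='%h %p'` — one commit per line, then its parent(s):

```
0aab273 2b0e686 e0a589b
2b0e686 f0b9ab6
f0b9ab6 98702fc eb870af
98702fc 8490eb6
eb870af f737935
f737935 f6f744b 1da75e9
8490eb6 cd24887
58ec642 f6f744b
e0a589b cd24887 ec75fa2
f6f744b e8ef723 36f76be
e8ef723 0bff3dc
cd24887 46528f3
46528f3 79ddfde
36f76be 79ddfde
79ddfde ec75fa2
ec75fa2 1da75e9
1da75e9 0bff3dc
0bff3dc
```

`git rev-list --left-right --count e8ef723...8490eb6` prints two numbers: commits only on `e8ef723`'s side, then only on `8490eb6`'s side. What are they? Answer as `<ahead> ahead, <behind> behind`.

Reachable from e8ef723: {0bff3dc, e8ef723}.
Reachable from 8490eb6: {0bff3dc, 1da75e9, 46528f3, 79ddfde, 8490eb6, cd24887, ec75fa2}.
Only in e8ef723's history (ahead): {e8ef723} — 1.
Only in 8490eb6's history (behind): {1da75e9, 46528f3, 79ddfde, 8490eb6, cd24887, ec75fa2} — 6.

1 ahead, 6 behind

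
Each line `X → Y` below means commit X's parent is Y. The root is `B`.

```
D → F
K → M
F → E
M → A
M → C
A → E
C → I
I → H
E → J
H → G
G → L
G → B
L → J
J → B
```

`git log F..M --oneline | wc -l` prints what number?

Reachable from M: {A, B, C, E, G, H, I, J, L, M}.
Reachable from F: {B, E, F, J}.
In M's history but not F's: {A, C, G, H, I, L, M} — 7 commits.

7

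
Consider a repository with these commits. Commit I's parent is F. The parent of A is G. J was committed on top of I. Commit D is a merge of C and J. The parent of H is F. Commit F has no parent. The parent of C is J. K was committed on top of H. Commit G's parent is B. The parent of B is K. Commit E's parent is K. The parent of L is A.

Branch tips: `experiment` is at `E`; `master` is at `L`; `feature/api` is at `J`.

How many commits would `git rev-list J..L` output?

Reachable from L: {A, B, F, G, H, K, L}.
Reachable from J: {F, I, J}.
In L's history but not J's: {A, B, G, H, K, L} — 6 commits.

6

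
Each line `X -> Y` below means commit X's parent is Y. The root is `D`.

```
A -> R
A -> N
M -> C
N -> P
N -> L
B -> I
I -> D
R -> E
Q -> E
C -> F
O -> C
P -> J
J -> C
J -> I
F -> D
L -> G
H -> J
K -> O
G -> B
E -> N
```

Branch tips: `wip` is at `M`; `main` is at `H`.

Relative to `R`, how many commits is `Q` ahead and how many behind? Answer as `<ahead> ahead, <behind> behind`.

Reachable from Q: {B, C, D, E, F, G, I, J, L, N, P, Q}.
Reachable from R: {B, C, D, E, F, G, I, J, L, N, P, R}.
Only in Q's history (ahead): {Q} — 1.
Only in R's history (behind): {R} — 1.

1 ahead, 1 behind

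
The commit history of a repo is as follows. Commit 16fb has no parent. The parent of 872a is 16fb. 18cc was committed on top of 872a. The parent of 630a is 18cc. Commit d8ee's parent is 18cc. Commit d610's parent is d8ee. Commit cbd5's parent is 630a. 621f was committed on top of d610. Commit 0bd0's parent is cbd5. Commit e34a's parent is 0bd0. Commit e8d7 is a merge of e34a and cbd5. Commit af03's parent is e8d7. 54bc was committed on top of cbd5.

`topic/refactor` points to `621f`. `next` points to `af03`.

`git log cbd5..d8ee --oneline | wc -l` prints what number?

Reachable from d8ee: {16fb, 18cc, 872a, d8ee}.
Reachable from cbd5: {16fb, 18cc, 630a, 872a, cbd5}.
In d8ee's history but not cbd5's: {d8ee} — 1 commit.

1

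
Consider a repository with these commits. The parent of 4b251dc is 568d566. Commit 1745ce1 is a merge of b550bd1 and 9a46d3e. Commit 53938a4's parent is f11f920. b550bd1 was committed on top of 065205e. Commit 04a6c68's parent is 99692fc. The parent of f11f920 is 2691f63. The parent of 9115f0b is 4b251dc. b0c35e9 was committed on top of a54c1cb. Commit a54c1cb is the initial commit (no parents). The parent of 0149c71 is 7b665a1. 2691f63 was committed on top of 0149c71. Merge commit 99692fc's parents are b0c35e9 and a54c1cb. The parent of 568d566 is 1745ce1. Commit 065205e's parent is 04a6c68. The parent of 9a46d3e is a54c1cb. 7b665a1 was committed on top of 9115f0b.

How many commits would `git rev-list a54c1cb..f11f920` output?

14

Reachable from f11f920: {0149c71, 04a6c68, 065205e, 1745ce1, 2691f63, 4b251dc, 568d566, 7b665a1, 9115f0b, 99692fc, 9a46d3e, a54c1cb, b0c35e9, b550bd1, f11f920}.
Reachable from a54c1cb: {a54c1cb}.
In f11f920's history but not a54c1cb's: {0149c71, 04a6c68, 065205e, 1745ce1, 2691f63, 4b251dc, 568d566, 7b665a1, 9115f0b, 99692fc, 9a46d3e, b0c35e9, b550bd1, f11f920} — 14 commits.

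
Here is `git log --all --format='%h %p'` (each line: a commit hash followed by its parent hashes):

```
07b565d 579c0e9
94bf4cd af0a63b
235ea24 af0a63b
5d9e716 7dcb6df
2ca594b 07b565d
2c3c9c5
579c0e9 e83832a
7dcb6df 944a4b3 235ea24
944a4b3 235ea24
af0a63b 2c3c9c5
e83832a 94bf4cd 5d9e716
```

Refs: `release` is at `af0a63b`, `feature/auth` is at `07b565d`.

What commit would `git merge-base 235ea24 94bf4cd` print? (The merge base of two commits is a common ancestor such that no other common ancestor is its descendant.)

Ancestors of 235ea24: {235ea24, 2c3c9c5, af0a63b}.
Ancestors of 94bf4cd: {2c3c9c5, 94bf4cd, af0a63b}.
Common ancestors: {2c3c9c5, af0a63b}.
Among these, af0a63b is not an ancestor of any other common ancestor — it is the merge base.

af0a63b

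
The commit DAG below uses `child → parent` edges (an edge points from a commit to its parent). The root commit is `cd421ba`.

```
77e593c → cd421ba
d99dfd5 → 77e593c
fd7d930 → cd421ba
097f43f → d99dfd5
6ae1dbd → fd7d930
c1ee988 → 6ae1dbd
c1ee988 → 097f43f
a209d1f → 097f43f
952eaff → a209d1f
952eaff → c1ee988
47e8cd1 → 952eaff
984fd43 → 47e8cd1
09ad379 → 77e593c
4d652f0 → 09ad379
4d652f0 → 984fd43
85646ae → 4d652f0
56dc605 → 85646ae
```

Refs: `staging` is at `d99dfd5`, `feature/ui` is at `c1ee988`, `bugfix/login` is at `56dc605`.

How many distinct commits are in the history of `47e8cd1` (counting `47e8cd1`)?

Walking parent pointers from 47e8cd1: reachable set = {097f43f, 47e8cd1, 6ae1dbd, 77e593c, 952eaff, a209d1f, c1ee988, cd421ba, d99dfd5, fd7d930}.
That is 10 commits.

10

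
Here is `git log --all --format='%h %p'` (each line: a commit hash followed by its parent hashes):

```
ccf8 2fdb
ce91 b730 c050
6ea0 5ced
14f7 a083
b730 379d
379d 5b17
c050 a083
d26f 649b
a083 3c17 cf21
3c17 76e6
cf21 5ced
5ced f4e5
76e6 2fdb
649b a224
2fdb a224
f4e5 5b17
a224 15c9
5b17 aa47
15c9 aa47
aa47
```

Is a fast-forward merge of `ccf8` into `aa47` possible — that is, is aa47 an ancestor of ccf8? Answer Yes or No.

A fast-forward from aa47 to ccf8 is possible iff aa47 is an ancestor of ccf8.
Ancestors of ccf8: {15c9, 2fdb, a224, aa47, ccf8}.
aa47 is among them, so fast-forward is possible.

Yes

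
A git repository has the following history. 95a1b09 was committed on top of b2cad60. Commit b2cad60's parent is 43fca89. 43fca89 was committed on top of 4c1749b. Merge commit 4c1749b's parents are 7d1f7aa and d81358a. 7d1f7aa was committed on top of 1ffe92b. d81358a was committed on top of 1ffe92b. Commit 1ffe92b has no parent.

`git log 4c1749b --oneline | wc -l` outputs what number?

Walking parent pointers from 4c1749b: reachable set = {1ffe92b, 4c1749b, 7d1f7aa, d81358a}.
That is 4 commits.

4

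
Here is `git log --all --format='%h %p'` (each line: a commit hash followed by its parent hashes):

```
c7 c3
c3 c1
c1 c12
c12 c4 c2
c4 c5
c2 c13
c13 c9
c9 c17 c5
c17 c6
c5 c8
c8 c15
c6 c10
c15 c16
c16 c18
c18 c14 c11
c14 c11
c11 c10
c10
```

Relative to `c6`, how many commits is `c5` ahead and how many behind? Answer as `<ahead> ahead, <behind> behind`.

7 ahead, 1 behind

Reachable from c5: {c10, c11, c14, c15, c16, c18, c5, c8}.
Reachable from c6: {c10, c6}.
Only in c5's history (ahead): {c11, c14, c15, c16, c18, c5, c8} — 7.
Only in c6's history (behind): {c6} — 1.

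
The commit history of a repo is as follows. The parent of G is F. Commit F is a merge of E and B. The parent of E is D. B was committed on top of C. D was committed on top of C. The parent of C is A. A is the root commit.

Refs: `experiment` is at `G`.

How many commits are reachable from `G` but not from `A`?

Reachable from G: {A, B, C, D, E, F, G}.
Reachable from A: {A}.
In G's history but not A's: {B, C, D, E, F, G} — 6 commits.

6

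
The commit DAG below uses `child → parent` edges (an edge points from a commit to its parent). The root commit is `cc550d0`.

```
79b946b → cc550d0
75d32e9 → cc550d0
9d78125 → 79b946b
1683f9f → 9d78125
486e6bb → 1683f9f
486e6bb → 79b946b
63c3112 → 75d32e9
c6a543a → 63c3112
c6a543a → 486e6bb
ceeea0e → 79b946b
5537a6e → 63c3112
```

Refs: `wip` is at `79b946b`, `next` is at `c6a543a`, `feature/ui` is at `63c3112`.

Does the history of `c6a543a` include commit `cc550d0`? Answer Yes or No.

Yes

Ancestors of c6a543a (commits reachable by following parents): {1683f9f, 486e6bb, 63c3112, 75d32e9, 79b946b, 9d78125, c6a543a, cc550d0}.
cc550d0 is in that set, so it is an ancestor of c6a543a.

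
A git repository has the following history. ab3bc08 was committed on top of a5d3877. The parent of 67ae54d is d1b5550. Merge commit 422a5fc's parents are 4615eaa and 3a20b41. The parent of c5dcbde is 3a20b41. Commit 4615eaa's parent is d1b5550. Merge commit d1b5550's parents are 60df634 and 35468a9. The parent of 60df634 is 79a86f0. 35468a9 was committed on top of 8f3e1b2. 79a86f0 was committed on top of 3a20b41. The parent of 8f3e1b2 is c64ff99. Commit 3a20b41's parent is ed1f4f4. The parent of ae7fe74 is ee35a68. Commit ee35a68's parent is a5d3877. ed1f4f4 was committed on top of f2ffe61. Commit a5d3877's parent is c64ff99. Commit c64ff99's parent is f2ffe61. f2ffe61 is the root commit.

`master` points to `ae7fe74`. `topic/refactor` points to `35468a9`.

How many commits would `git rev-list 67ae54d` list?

10

Walking parent pointers from 67ae54d: reachable set = {35468a9, 3a20b41, 60df634, 67ae54d, 79a86f0, 8f3e1b2, c64ff99, d1b5550, ed1f4f4, f2ffe61}.
That is 10 commits.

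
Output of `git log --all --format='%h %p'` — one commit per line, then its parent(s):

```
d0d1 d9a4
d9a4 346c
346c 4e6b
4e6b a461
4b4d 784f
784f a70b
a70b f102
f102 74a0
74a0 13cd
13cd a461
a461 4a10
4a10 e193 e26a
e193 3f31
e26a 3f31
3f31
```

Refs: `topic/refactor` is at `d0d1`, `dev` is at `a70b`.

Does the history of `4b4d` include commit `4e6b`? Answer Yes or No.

Ancestors of 4b4d: {13cd, 3f31, 4a10, 4b4d, 74a0, 784f, a461, a70b, e193, e26a, f102}.
4e6b is not in that set, so it is not an ancestor of 4b4d.

No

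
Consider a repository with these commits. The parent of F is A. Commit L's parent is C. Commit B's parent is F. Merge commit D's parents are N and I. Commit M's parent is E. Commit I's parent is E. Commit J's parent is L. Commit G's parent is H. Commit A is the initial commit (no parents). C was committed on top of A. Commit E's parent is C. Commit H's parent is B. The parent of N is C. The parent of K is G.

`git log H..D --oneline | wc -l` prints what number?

5

Reachable from D: {A, C, D, E, I, N}.
Reachable from H: {A, B, F, H}.
In D's history but not H's: {C, D, E, I, N} — 5 commits.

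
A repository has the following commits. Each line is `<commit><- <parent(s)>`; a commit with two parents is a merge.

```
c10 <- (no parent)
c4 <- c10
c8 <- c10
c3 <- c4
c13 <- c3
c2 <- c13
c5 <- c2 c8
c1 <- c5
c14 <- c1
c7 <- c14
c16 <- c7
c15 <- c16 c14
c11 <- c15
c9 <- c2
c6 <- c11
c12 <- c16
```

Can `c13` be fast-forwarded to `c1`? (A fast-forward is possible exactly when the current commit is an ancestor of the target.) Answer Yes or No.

Yes

A fast-forward from c13 to c1 is possible iff c13 is an ancestor of c1.
Ancestors of c1: {c1, c10, c13, c2, c3, c4, c5, c8}.
c13 is among them, so fast-forward is possible.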